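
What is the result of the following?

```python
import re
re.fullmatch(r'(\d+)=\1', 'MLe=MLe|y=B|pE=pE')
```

None

For `fullmatch`, every character of the input must be accounted for by the pattern.
Here there's no way to consume every character, so the call returns None.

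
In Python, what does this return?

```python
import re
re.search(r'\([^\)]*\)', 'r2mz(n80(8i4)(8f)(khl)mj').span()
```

The match spans [4:13] → '(n80(8i4)'.

(4, 13)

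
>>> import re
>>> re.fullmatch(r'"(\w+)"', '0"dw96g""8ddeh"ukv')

None

`re.fullmatch` requires the pattern to consume the entire string.
Here the string isn't matched end-to-end, so the call returns None.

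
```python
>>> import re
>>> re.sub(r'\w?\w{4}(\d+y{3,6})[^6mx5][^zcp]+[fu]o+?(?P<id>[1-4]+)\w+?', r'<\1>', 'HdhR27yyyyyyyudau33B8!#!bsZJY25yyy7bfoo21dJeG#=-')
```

'<7yyyyyy>JeG#=-'

This matches optionally a word character, then exactly 4 of a word character; then one or more of a digit, then 3 to 6 of a literal 'y' (captured); then any character except [6mx5], then one or more of any character except [zcp]; then one of [fu], then one or more of the literal 'o' (lazy); then one or more of a character in [1-4] (captured as 'id'); then one or more of a word character (lazy).
Lazy quantifiers expand one character at a time until the remainder of the pattern can match.
Matches: at [0:42] → 'HdhR27yyyyyyyudau33B8!#!bsZJY25yyy7bfoo21d'.
The replacement refers to a captured group, so each match is rewritten using its own captured text.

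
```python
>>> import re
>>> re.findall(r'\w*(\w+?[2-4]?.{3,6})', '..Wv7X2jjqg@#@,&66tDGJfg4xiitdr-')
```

This matches zero or more of a word character; then one or more of a word character (lazy), then optionally a character in [2-4], then 3 to 6 of any character (captured).
Walking the string: at [2:17] match 'Wv7X2jjqg@#@,&6', group 1 = 'g@#@,&6'; at [17:32] match '6tDGJfg4xiitdr-', group 1 = 'tdr-'.
Because there's exactly one group, `findall` drops the full match and keeps group 1 from each hit.

['g@#@,&6', 'tdr-']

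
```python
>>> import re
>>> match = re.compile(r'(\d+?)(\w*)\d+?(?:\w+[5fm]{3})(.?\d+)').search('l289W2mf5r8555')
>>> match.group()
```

'289W2mf5r8555'

The pattern matches one or more of a digit (lazy) (captured); then zero or more of a word character (captured); then one or more of a digit (lazy); then one or more of a word character, then exactly 3 of one of [5fm] (non-capturing group); then optionally any character, then one or more of a digit (captured).
`search` walks the string left to right and returns the first match it finds.
The match spans [1:14] → '289W2mf5r8555'.
Captured: group 1 = '2', group 2 = '8', group 3 = 'r8555'.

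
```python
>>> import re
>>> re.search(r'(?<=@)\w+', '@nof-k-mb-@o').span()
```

(1, 4)

The `(?=…)`/`(?<=…)` assertion just peeks at neighbouring text; it doesn't advance the match position.
The match spans [1:4] → 'nof'.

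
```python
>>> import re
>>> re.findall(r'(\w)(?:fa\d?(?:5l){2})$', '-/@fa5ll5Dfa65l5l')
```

['D']

The pattern matches a word character (captured); then the literal 'fa', then optionally a digit, then the literal '5l' repeated 2 times (non-capturing group); then anchored at the end.
Scanning left to right: at [9:17] match 'Dfa65l5l', group 1 = 'D'.
Because there's exactly one group, `findall` drops the full match and keeps group 1 from the one hit.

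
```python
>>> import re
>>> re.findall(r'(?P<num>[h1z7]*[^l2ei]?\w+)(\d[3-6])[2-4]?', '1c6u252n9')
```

2 groups means the one result is a tuple of 2 captured strings — 1 here.

[('1c6u', '25')]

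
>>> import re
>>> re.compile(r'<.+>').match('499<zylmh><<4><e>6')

`re.match` only tries the pattern at the start of the string.
Here position 0 doesn't satisfy it, so the call returns None.

None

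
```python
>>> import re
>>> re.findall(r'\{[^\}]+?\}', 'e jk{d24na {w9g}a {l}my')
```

['{d24na {w9g}', '{l}']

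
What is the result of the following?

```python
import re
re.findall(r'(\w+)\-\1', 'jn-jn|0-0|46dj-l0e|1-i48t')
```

['jn', '0']

`\1` is not a pattern — it's the concrete string captured by group 1, re-applied verbatim.
Because there's exactly one group, `findall` drops the full match and keeps group 1 from each hit.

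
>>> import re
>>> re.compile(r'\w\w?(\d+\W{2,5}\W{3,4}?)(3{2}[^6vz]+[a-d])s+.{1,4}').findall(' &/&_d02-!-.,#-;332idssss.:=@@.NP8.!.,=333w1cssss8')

The pattern matches a word character, then optionally a word character; then one or more of a digit, then 2 to 5 of a non-word character, then 3 to 4 of a non-word character (lazy) (captured); then exactly 2 of a literal '3', then one or more of any character except [6vz], then a character in [a-d] (captured); then one or more of a literal 's', then 1 to 4 of any character.
Walking the string: at [4:50] match '_d02-!-.,#-;332idssss.:=@@.NP8.!.,=333w1cssss8', groups = ('02-!-.,#-;', '332idssss.:=@@.NP8.!.,=333w1c').
`findall` packs the 2 group values into a tuple for every match.

[('02-!-.,#-;', '332idssss.:=@@.NP8.!.,=333w1c')]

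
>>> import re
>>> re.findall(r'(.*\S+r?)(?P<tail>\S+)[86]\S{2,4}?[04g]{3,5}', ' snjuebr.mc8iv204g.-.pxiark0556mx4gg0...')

[(' snjuebr.mc8iv204g.-.pxiark05', '5')]

With 2 capturing groups, `findall` returns a 2-tuple per match.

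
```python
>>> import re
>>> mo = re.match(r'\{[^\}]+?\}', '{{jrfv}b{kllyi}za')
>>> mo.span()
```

(0, 7)

With `match`, the pattern is implicitly anchored at the beginning.
The match spans [0:7] → '{{jrfv}'.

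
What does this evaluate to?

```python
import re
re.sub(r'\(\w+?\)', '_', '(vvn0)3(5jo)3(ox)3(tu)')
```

'_3_3_3_'

Matches: at [0:6] → '(vvn0)'; at [7:12] → '(5jo)'; at [13:17] → '(ox)'; at [18:22] → '(tu)'.
Every occurrence is swapped for '_'.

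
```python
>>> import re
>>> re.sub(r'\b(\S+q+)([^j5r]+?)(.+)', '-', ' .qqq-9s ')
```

' .-'

This matches a word boundary (`\b`, zero-width); then one or more of a non-whitespace character, then one or more of the literal 'q' (captured); then one or more of any character except [j5r] (lazy) (captured); then one or more of any character (captured).
Matches: at [2:9] → 'qqq-9s '.
Every occurrence is swapped for '-'.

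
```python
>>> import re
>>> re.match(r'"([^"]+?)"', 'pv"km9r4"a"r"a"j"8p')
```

None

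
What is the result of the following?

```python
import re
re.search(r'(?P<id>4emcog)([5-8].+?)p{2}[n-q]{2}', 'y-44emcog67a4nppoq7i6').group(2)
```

The match spans [3:18] → '4emcog67a4nppoq'.
Captured: group 1 = '4emcog', group 2 = '67a4n'.

'67a4n'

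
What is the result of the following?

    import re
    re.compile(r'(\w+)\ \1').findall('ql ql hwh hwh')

After group 1 captures some text, `\1` only succeeds where that same text appears again.
`findall` collects group 1 from each match (2 total).

['ql', 'hwh']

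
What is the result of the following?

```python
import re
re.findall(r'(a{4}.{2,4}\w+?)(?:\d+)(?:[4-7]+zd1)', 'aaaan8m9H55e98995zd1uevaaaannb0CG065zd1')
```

['aaaan8m9H55e', 'aaaannb0CG']

Lazy quantifiers expand one character at a time until the remainder of the pattern can match.
With a single group, `findall` returns only what that group captured — 2 items.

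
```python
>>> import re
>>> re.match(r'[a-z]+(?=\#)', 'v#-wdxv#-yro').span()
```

With `match`, the pattern is implicitly anchored at the beginning.
The match spans [0:1] → 'v'.

(0, 1)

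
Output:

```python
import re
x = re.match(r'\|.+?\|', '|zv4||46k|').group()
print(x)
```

|zv4|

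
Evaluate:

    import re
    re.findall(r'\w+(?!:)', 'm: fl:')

A negative assertion filters positions out without eating any characters.
`findall` yields the raw match text (1 of them) because the pattern has no groups.

['f']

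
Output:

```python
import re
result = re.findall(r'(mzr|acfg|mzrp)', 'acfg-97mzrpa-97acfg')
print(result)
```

['acfg', 'mzr', 'acfg']

Alternation isn't longest-match — the leftmost alternative that fits at this position is chosen.
Because there's exactly one group, `findall` drops the full match and keeps group 1 from each hit.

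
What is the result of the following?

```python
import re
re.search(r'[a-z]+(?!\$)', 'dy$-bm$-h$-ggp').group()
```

The negative lookaround is zero-width — it rules out positions where the adjacent text would match, without consuming anything.
The match spans [0:1] → 'd'.

'd'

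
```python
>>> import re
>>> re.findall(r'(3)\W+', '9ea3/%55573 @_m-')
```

Pattern: a literal '3' (captured); then one or more of a non-word character.
Matches: at [3:6] match '3/%', group 1 = '3'; at [10:13] match '3 @', group 1 = '3'.
One capturing group, so `findall` returns just the captured substring from each match — 2 in all.

['3', '3']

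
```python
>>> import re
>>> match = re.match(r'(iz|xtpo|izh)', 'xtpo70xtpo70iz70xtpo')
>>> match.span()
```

(0, 4)

`match` is anchored at position 0; if the pattern doesn't fit there, it returns None.
The match spans [0:4] → 'xtpo'.
Captured: group 1 = 'xtpo'.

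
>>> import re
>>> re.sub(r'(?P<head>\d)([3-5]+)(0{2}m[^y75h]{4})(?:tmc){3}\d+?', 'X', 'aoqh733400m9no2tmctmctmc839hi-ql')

'aoqhX39hi-ql'

Lazy quantifiers expand one character at a time until the remainder of the pattern can match.
Each match is replaced by 'X'.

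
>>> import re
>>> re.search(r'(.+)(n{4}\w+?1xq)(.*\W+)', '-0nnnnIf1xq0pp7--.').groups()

('-0', 'nnnnIf1xq', '0pp7--.')

The pattern matches one or more of any character (captured); then exactly 4 of a literal 'n', then one or more of a word character (lazy), then the literal '1xq' (captured); then zero or more of any character, then one or more of a non-word character (captured).
`search` walks the string left to right and returns the first match it finds.
The match spans [0:18] → '-0nnnnIf1xq0pp7--.'.
Captured: group 1 = '-0', group 2 = 'nnnnIf1xq', group 3 = '0pp7--.'.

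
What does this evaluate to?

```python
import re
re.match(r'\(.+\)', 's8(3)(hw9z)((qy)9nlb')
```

None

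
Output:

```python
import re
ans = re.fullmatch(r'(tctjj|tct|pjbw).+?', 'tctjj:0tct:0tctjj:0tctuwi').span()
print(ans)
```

(0, 25)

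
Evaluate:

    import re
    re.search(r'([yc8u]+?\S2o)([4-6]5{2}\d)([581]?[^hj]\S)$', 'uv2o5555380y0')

None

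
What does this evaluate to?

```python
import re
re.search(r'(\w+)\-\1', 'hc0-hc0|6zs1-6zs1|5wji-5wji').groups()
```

A backreference is literal: `\1` must see the identical characters the first group matched.
Unlike `match`, `search` isn't anchored — it looks for the pattern anywhere in the string.
The match spans [0:7] → 'hc0-hc0'.
Captured: group 1 = 'hc0'.

('hc0',)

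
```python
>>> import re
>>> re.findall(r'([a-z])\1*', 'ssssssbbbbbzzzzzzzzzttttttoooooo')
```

['s', 'b', 'z', 't', 'o']

`\1` is not a pattern — it's the concrete string captured by group 1, re-applied verbatim.
With a single group, `findall` returns only what that group captured — 5 items.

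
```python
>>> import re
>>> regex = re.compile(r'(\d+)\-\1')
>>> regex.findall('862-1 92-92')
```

['92']

The backreference `\1` re-matches whatever the first group consumed, character for character.
Scanning left to right: at [6:11] match '92-92', group 1 = '92'.
`findall` collects group 1 from the one match (1 total).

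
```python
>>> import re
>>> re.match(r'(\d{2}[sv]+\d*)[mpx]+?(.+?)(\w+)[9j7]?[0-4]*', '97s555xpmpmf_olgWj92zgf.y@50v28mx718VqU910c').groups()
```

Pattern: exactly 2 of a digit, then one or more of one of [sv], then zero or more of a digit (captured); then one or more of one of [mpx] (lazy); then one or more of any character (lazy) (captured); then one or more of a word character (captured); then optionally one of [9j7], then zero or more of a character in [0-4].
A non-greedy quantifier consumes as few characters as it can — just enough that the remainder of the pattern still matches from where it stops; whatever follows it matches normally.
`re.match` won't scan ahead — the pattern has to work from the very first character.
The match spans [0:23] → '97s555xpmpmf_olgWj92zgf'.
Captured: group 1 = '97s555', group 2 = 'p', group 3 = 'mpmf_olgWj92zgf'.

('97s555', 'p', 'mpmf_olgWj92zgf')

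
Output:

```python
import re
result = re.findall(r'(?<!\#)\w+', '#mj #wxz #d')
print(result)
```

Because the assertion is negative and zero-width, positions next to the forbidden text are skipped.
Since nothing is captured, `findall` lists the 2 matched substrings directly.

['j', 'xz']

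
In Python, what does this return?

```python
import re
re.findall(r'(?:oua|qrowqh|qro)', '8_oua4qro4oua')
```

['oua', 'qro', 'oua']

With no groups in the pattern, `findall` gives back each whole match — 3 here.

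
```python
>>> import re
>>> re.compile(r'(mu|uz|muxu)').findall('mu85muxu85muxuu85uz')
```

['mu', 'mu', 'mu', 'uz']

The regex engine tests alternatives in the order written; an earlier branch that matches wins even if a later one would match more.
Scanning left to right: at [0:2] match 'mu', group 1 = 'mu'; at [4:6] match 'mu', group 1 = 'mu'; at [10:12] match 'mu', group 1 = 'mu'; at [17:19] match 'uz', group 1 = 'uz'.
`findall` collects group 1 from each match (4 total).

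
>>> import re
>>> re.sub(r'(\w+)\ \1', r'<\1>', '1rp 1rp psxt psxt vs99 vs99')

`\1` is not a pattern — it's the concrete string captured by group 1, re-applied verbatim.
Matches: at [0:7] → '1rp 1rp'; at [8:17] → 'psxt psxt'; at [18:27] → 'vs99 vs99'.
Each match is replaced using the text its own group 1 captured.

'<1rp> <psxt> <vs99>'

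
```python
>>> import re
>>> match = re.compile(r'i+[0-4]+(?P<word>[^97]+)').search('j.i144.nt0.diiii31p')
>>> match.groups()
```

This matches one or more of the literal 'i', then one or more of a character in [0-4]; then one or more of any character except [97] (captured as 'word').
Unlike `match`, `search` isn't anchored — it looks for the pattern anywhere in the string.
The match spans [2:19] → 'i144.nt0.diiii31p'.
Captured: group 1 = '.nt0.diiii31p'.

('.nt0.diiii31p',)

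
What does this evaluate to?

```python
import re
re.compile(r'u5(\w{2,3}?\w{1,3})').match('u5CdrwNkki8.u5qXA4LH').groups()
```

The match spans [0:7] → 'u5CdrwN'.
Captured: group 1 = 'CdrwN'.

('CdrwN',)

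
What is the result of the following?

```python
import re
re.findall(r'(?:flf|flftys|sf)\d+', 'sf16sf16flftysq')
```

Matches: at [0:4] → 'sf16'; at [4:8] → 'sf16'.
With no groups in the pattern, `findall` gives back each whole match — 2 here.

['sf16', 'sf16']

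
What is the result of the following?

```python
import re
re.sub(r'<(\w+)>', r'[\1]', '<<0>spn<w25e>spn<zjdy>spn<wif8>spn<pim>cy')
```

Matches: at [1:4] → '<0>'; at [7:13] → '<w25e>'; at [16:22] → '<zjdy>'; at [25:31] → '<wif8>'; at [34:39] → '<pim>'.
The replacement refers to a captured group, so each match is rewritten using its own captured text.

'<[0]spn[w25e]spn[zjdy]spn[wif8]spn[pim]cy'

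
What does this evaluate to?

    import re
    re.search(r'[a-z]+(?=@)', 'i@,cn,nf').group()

'i'

The lookaround is zero-width — it requires the adjacent text to match without consuming it, so the asserted text isn't part of the match.
The match spans [0:1] → 'i'.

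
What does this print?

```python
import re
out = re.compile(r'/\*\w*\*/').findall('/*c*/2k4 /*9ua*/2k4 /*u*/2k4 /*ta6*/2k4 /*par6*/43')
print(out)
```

With no groups in the pattern, `findall` gives back each whole match — 5 here.

['/*c*/', '/*9ua*/', '/*u*/', '/*ta6*/', '/*par6*/']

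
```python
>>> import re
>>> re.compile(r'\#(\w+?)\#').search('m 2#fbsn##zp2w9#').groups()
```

('fbsn',)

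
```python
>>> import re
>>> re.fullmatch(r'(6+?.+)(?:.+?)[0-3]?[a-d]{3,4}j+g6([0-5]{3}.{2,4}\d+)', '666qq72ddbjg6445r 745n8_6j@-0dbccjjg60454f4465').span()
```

(0, 46)

Pattern: one or more of a literal '6' (lazy), then one or more of any character (captured); then one or more of any character (lazy) (non-capturing group); then optionally a character in [0-3], then 3 to 4 of a character in [a-d]; then one or more of a literal 'j', then the literal 'g6'; then exactly 3 of a character in [0-5], then 2 to 4 of any character, then one or more of a digit (captured).
`re.fullmatch` is like wrapping the pattern in `^…$` (in single-line mode).
The match spans [0:46] → '666qq72ddbjg6445r 745n8_6j@-0dbccjjg60454f4465'.
Captured: group 1 = '666qq72ddbjg6445r 745n8_6j@-0', group 2 = '0454f4465'.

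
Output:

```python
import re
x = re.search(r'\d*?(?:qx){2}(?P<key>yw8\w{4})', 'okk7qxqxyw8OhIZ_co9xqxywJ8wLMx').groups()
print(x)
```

('yw8OhIZ',)

The match spans [3:15] → '7qxqxyw8OhIZ'.
Captured: group 1 = 'yw8OhIZ'.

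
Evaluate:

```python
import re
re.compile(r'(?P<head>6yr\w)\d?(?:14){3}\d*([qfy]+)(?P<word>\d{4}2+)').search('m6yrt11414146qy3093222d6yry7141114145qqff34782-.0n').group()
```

This matches the literal '6yr', then a word character (captured as 'head'); then optionally a digit, then the literal '14' repeated 3 times; then zero or more of a digit; then one or more of one of [qfy] (captured); then exactly 4 of a digit, then one or more of the literal '2' (captured as 'word').
`re.search` tries every starting position until one works.
The match spans [1:22] → '6yrt11414146qy3093222'.
Captured: group 1 = '6yrt', group 2 = 'qy', group 3 = '3093222'.

'6yrt11414146qy3093222'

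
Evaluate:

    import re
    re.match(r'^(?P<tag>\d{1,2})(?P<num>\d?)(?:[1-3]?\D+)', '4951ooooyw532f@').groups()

This matches anchored at the start of the string; then 1 to 2 of a digit (captured as 'tag'); then optionally a digit (captured as 'num'); then optionally a character in [1-3], then one or more of a non-digit (non-capturing group).
`re.match` only tries the pattern at the start of the string.
The match spans [0:10] → '4951ooooyw'.
Captured: group 1 = '49', group 2 = '5'.

('49', '5')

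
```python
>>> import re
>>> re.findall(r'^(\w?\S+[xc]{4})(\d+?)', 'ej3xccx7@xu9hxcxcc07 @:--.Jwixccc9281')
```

[('ej3xccx7@xu9hxcxcc', '0')]

Pattern: anchored at the start of the string; then optionally a word character, then one or more of a non-whitespace character, then exactly 4 of one of [xc] (captured); then one or more of a digit (lazy) (captured).
A non-greedy quantifier consumes as few characters as it can — just enough that the remainder of the pattern still matches from where it stops; whatever follows it matches normally.
Matches: at [0:19] match 'ej3xccx7@xu9hxcxcc0', groups = ('ej3xccx7@xu9hxcxcc', '0').
`findall` packs the 2 group values into a tuple for every match.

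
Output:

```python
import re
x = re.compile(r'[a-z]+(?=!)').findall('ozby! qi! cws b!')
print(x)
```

['ozby', 'qi', 'b']

Lookahead/lookbehind check context without consuming it, so the matched span excludes the asserted characters.
`findall` yields the raw match text (3 of them) because the pattern has no groups.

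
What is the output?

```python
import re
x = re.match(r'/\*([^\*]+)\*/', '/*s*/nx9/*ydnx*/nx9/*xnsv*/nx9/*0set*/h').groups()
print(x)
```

With `match`, the pattern is implicitly anchored at the beginning.
The match spans [0:5] → '/*s*/'.
Captured: group 1 = 's'.

('s',)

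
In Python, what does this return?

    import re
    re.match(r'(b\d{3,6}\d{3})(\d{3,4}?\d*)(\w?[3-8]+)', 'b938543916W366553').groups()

The match spans [0:17] → 'b938543916W366553'.
Captured: group 1 = 'b938543', group 2 = '916', group 3 = 'W366553'.

('b938543', '916', 'W366553')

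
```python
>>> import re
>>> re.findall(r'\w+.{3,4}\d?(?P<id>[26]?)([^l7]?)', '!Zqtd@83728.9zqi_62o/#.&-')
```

The pattern matches one or more of a word character; then 3 to 4 of any character, then optionally a digit; then optionally one of [26] (captured as 'id'); then optionally any character except [l7] (captured).
Scanning left to right: at [1:11] match 'Zqtd@83728', groups = ('', '8'); at [12:25] match '9zqi_62o/#.&-', groups = ('', '-').
With 2 capturing groups, `findall` returns a 2-tuple per match.

[('', '8'), ('', '-')]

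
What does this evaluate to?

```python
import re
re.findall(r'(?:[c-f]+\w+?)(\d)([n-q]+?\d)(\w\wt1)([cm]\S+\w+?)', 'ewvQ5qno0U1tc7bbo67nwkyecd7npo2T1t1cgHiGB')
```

This matches one or more of a character in [c-f], then one or more of a word character (lazy) (non-capturing group); then a digit (captured); then one or more of a character in [n-q] (lazy), then a digit (captured); then a word character, then a word character, then the literal 't1' (captured); then one of [cm], then one or more of a non-whitespace character, then one or more of a word character (lazy) (captured).
Walking the string: at [0:41] match 'ewvQ5qno0U1tc7bbo67nwkyecd7npo2T1t1cgHiGB', groups = ('7', 'npo2', 'T1t1', 'cgHiGB').
`findall` packs the 4 group values into a tuple for every match.

[('7', 'npo2', 'T1t1', 'cgHiGB')]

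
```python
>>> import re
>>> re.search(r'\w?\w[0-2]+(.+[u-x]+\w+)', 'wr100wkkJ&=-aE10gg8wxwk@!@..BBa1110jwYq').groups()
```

('wkkJ&=-aE10gg8wxwk@!@..BBa1110jwYq',)

Pattern: optionally a word character, then a word character, then one or more of a character in [0-2]; then one or more of any character, then one or more of a character in [u-x], then one or more of a word character (captured).
`search` walks the string left to right and returns the first match it finds.
The match spans [0:39] → 'wr100wkkJ&=-aE10gg8wxwk@!@..BBa1110jwYq'.
Captured: group 1 = 'wkkJ&=-aE10gg8wxwk@!@..BBa1110jwYq'.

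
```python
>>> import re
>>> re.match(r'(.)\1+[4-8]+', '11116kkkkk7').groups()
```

The match spans [0:5] → '11116'.
Captured: group 1 = '1'.

('1',)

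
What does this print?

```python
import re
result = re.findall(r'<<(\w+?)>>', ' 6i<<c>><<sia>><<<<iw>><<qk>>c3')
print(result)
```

['c', 'sia', 'iw', 'qk']

Scanning left to right: at [3:8] match '<<c>>', group 1 = 'c'; at [8:15] match '<<sia>>', group 1 = 'sia'; at [17:23] match '<<iw>>', group 1 = 'iw'; at [23:29] match '<<qk>>', group 1 = 'qk'.
Because there's exactly one group, `findall` drops the full match and keeps group 1 from each hit.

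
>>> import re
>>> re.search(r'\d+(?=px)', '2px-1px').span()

(0, 1)

The lookaround is zero-width — it requires the adjacent text to match without consuming it, so the asserted text isn't part of the match.
The match spans [0:1] → '2'.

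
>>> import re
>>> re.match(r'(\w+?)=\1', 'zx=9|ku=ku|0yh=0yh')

With `match`, the pattern is implicitly anchored at the beginning.
Here the string doesn't start with a match, so the call returns None.

None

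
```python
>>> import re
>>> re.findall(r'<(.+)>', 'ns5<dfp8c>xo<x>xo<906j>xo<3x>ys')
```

['dfp8c>xo<x>xo<906j>xo<3x']

Matches: at [3:29] match '<dfp8c>xo<x>xo<906j>xo<3x>', group 1 = 'dfp8c>xo<x>xo<906j>xo<3x'.
Because there's exactly one group, `findall` drops the full match and keeps group 1 from the one hit.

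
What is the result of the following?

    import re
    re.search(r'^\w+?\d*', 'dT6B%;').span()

This matches anchored at the start of the string; then one or more of a word character (lazy); then zero or more of a digit.
Lazy quantifiers expand one character at a time until the remainder of the pattern can match.
`re.search` tries every starting position until one works.
The match spans [0:1] → 'd'.

(0, 1)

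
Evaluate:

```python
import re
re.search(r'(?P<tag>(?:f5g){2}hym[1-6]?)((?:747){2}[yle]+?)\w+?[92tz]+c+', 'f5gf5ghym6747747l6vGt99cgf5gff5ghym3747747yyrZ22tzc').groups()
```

The match spans [0:24] → 'f5gf5ghym6747747l6vGt99c'.
Captured: group 1 = 'f5gf5ghym6', group 2 = '747747l'.

('f5gf5ghym6', '747747l')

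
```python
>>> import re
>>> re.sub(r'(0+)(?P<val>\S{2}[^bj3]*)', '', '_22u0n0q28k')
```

'_22u'

This matches one or more of a literal '0' (captured); then exactly 2 of a non-whitespace character, then zero or more of any character except [bj3] (captured as 'val').
Matches: at [4:11] → '0n0q28k'.
Each match is replaced by ''.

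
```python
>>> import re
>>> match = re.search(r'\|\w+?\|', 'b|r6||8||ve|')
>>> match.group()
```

'|r6|'

The match spans [1:5] → '|r6|'.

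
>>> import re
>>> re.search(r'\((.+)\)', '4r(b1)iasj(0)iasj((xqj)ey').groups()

('b1)iasj(0)iasj((xqj',)

The match spans [2:23] → '(b1)iasj(0)iasj((xqj)'.
Captured: group 1 = 'b1)iasj(0)iasj((xqj'.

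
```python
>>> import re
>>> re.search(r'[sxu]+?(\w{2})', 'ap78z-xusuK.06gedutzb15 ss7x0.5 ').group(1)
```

'us'

The match spans [6:9] → 'xus'.
Captured: group 1 = 'us'.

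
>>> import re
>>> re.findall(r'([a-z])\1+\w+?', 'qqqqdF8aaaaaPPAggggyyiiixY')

['q', 'a', 'g', 'i']

`\1` has to match the exact text group 1 already captured.
Because there's exactly one group, `findall` drops the full match and keeps group 1 from each hit.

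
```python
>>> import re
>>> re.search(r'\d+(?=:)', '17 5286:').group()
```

The `(?=…)`/`(?<=…)` assertion just peeks at neighbouring text; it doesn't advance the match position.
The match spans [3:7] → '5286'.

'5286'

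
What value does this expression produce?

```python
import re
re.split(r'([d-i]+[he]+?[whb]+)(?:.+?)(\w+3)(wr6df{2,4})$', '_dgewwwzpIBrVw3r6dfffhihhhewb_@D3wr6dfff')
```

['_', 'dgewww', 'D3', 'wr6dfff', '']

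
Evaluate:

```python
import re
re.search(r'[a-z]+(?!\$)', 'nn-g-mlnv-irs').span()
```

(0, 2)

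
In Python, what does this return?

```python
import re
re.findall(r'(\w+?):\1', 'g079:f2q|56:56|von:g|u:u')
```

The backreference `\1` re-matches whatever the first group consumed, character for character.
Walking the string: at [9:14] match '56:56', group 1 = '56'; at [21:24] match 'u:u', group 1 = 'u'.
One capturing group, so `findall` returns just the captured substring from each match — 2 in all.

['56', 'u']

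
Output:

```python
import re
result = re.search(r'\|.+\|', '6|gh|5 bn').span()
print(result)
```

`re.search` tries every starting position until one works.
The match spans [1:5] → '|gh|'.

(1, 5)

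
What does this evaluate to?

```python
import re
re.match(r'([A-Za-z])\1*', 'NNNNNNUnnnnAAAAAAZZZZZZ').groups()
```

The match spans [0:6] → 'NNNNNN'.
Captured: group 1 = 'N'.

('N',)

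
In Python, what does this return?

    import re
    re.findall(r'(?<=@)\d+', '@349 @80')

Because the assertion is zero-width, the text it checks is not consumed and won't appear in the result.
Scanning left to right: at [1:4] → '349'; at [6:8] → '80'.
`findall` yields the raw match text (2 of them) because the pattern has no groups.

['349', '80']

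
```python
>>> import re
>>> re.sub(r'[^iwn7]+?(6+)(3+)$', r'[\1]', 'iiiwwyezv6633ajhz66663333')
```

'iiiww[6666]'

The `?` after the quantifier makes it lazy — it takes as little as possible before letting the rest of the pattern try.
The replacement refers to a captured group, so each match is rewritten using its own captured text.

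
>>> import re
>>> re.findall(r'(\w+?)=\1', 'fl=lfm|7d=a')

['l']

`\1` has to match the exact text group 1 already captured.
Matches: at [1:4] match 'l=l', group 1 = 'l'.
`findall` collects group 1 from the one match (1 total).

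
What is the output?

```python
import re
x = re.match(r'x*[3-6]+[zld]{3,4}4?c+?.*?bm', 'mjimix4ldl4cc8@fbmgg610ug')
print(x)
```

None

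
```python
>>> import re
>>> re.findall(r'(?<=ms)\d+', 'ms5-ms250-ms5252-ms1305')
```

['5', '250', '5252', '1305']

The positive lookaround only admits positions where the adjacent text matches; those characters stay outside the span.
No capturing groups, so `findall` returns the 4 full match strings.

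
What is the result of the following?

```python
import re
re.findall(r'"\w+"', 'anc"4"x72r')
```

`findall` yields the raw match text (1 of them) because the pattern has no groups.

['"4"']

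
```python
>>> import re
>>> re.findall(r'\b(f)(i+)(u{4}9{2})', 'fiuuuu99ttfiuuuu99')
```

Pattern: a word boundary (`\b`, zero-width); then a literal 'f' (captured); then one or more of a literal 'i' (captured); then exactly 4 of the literal 'u', then exactly 2 of a literal '9' (captured).
Walking the string: at [0:8] match 'fiuuuu99', groups = ('f', 'i', 'uuuu99').
3 groups means the one result is a tuple of 3 captured strings — 1 here.

[('f', 'i', 'uuuu99')]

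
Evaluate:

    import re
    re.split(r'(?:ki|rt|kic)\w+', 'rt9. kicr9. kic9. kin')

Matches to split on: at [0:3] → 'rt9'; at [5:10] → 'kicr9'; at [12:16] → 'kic9'; at [18:21] → 'kin'.
Splitting on the pattern gives 5 pieces.

['', '. ', '. ', '. ', '']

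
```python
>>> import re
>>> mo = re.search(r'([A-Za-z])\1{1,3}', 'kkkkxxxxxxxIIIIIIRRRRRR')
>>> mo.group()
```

A backreference is literal: `\1` must see the identical characters the first group matched.
The match spans [0:4] → 'kkkk'.

'kkkk'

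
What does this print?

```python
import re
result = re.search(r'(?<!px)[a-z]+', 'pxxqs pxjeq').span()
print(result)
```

(0, 5)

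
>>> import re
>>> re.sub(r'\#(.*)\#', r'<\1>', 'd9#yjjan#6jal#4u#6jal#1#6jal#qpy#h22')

'd9<yjjan#6jal#4u#6jal#1#6jal#qpy>h22'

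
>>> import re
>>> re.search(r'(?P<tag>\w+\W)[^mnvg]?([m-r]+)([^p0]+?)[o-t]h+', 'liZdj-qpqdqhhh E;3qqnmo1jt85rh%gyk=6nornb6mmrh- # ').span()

(0, 14)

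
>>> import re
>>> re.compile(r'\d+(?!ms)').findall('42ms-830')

The negative lookahead/lookbehind blocks any match where the forbidden context is present.
Walking the string: at [0:1] → '4'; at [5:8] → '830'.
Since nothing is captured, `findall` lists the 2 matched substrings directly.

['4', '830']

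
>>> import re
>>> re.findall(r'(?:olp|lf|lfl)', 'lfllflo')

Branches in `(...|...)` are attempted left-to-right; the first branch that allows the whole pattern to succeed is taken.
Walking the string: at [0:2] → 'lf'; at [3:5] → 'lf'.
With no groups in the pattern, `findall` gives back each whole match — 2 here.

['lf', 'lf']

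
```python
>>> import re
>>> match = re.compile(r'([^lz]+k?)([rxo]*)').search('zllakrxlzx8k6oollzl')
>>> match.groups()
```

The match spans [3:7] → 'akrx'.
Captured: group 1 = 'akrx', group 2 = ''.

('akrx', '')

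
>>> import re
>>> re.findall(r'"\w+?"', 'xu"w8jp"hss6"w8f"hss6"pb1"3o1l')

['"w8jp"', '"w8f"', '"pb1"']

Walking the string: at [2:8] → '"w8jp"'; at [12:17] → '"w8f"'; at [21:26] → '"pb1"'.
`findall` yields the raw match text (3 of them) because the pattern has no groups.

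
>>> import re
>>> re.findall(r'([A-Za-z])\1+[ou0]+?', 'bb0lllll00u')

['b', 'l']

A backreference is literal: `\1` must see the identical characters the first group matched.
With a single group, `findall` returns only what that group captured — 2 items.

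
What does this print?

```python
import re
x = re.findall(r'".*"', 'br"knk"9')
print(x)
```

`findall` yields the raw match text (1 of them) because the pattern has no groups.

['"knk"']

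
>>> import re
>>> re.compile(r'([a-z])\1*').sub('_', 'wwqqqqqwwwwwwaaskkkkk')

The backreference `\1` re-matches whatever the first group consumed, character for character.
Matches: at [0:2] → 'ww'; at [2:7] → 'qqqqq'; at [7:13] → 'wwwwww'; at [13:15] → 'aa'; at [15:16] → 's'; ….
Each match is replaced by '_'.

'______'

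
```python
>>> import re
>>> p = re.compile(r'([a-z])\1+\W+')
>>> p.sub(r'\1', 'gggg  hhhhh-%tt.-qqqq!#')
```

'ghtq'

`\1` is not a pattern — it's the concrete string captured by group 1, re-applied verbatim.
Matches: at [0:6] → 'gggg  '; at [6:13] → 'hhhhh-%'; at [13:17] → 'tt.-'; at [17:23] → 'qqqq!#'.
`\1` in the replacement pulls in group 1's text for each match.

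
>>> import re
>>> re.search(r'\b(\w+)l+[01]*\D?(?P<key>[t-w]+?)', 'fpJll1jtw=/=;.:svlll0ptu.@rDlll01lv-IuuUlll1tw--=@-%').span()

(0, 8)

Pattern: a word boundary (`\b`, zero-width); then one or more of a word character (captured); then one or more of a literal 'l', then zero or more of one of [01], then optionally a non-digit; then one or more of a character in [t-w] (lazy) (captured as 'key').
With the lazy modifier that quantifier settles for the fewest repetitions that let the rest of the pattern succeed (the atoms after it are unaffected and can still be greedy).
`search` walks the string left to right and returns the first match it finds.
The match spans [0:8] → 'fpJll1jt'.
Captured: group 1 = 'fpJl', group 2 = 't'.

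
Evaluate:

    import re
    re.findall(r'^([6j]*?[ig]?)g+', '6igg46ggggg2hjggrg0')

['6i']

The pattern matches anchored at the start of the string; then zero or more of one of [6j] (lazy), then optionally one of [ig] (captured); then one or more of a literal 'g'.
Scanning left to right: at [0:4] match '6igg', group 1 = '6i'.
One capturing group, so `findall` returns just the captured substring from the one match — 1 in all.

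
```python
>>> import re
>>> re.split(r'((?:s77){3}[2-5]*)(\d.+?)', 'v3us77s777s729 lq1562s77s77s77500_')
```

['v3us77s777s729 lq1562', 's77s77s775', '00', '_']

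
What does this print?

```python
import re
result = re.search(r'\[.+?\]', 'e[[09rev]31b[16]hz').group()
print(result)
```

[[09rev]

The `?` after the quantifier makes it lazy — it takes as little as possible before letting the rest of the pattern try.
The match spans [1:9] → '[[09rev]'.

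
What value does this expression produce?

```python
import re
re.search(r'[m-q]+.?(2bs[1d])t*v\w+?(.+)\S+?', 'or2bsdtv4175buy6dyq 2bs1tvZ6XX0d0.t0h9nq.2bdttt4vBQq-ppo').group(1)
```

'2bsd'

This matches one or more of a character in [m-q], then optionally any character; then the literal '2bs', then one of [1d] (captured); then zero or more of a literal 't', then the literal 'v', then one or more of a word character (lazy); then one or more of any character (captured); then one or more of a non-whitespace character (lazy).
Because the quantifier is non-greedy, it stops expanding at the earliest point where the rest of the pattern can succeed.
`search` walks the string left to right and returns the first match it finds.
The match spans [0:56] → 'or2bsdtv4175buy6dyq 2bs1tvZ6XX0d0.t0h9nq.2bdttt4vBQq-ppo'.
Captured: group 1 = '2bsd', group 2 = '175buy6dyq 2bs1tvZ6XX0d0.t0h9nq.2bdttt4vBQq-pp'.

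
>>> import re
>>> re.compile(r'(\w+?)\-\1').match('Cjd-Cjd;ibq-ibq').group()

'Cjd-Cjd'

`re.match` only tries the pattern at the start of the string.
The match spans [0:7] → 'Cjd-Cjd'.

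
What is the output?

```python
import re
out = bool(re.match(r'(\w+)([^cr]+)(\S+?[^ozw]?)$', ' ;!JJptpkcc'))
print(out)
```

False

Pattern: one or more of a word character (captured); then one or more of any character except [cr] (captured); then one or more of a non-whitespace character (lazy), then optionally any character except [ozw] (captured); then anchored at the end.
`match` is anchored at position 0; if the pattern doesn't fit there, it returns None.
Here position 0 doesn't satisfy it, so the call returns None, and `bool(None)` is False.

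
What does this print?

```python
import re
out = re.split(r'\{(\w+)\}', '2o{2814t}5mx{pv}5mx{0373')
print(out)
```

Matches to split on: at [2:9] → '{2814t}'; at [12:16] → '{pv}'.
The group in the pattern means `split` returns the separators' captures alongside the pieces.

['2o', '2814t', '5mx', 'pv', '5mx{0373']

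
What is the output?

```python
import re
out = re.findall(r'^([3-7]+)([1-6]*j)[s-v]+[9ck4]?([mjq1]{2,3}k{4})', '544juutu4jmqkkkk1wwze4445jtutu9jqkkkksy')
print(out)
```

This matches anchored at the start of the string; then one or more of a character in [3-7] (captured); then zero or more of a character in [1-6], then the literal 'j' (captured); then one or more of a character in [s-v], then optionally one of [9ck4]; then 2 to 3 of one of [mjq1], then exactly 4 of a literal 'k' (captured).
Walking the string: at [0:16] match '544juutu4jmqkkkk', groups = ('544', 'j', 'jmqkkkk').
Multiple groups make `findall` return tuples — one 3-tuple for the one match.

[('544', 'j', 'jmqkkkk')]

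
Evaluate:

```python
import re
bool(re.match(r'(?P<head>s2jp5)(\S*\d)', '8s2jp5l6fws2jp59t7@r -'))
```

False

`re.match` only tries the pattern at the start of the string.
Here the pattern fails at index 0, so the call returns None, and `bool(None)` is False.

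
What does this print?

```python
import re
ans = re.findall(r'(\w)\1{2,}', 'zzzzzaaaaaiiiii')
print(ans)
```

['z', 'a', 'i']

The backreference `\1` re-matches whatever the first group consumed, character for character.
Walking the string: at [0:5] match 'zzzzz', group 1 = 'z'; at [5:10] match 'aaaaa', group 1 = 'a'; at [10:15] match 'iiiii', group 1 = 'i'.
Because there's exactly one group, `findall` drops the full match and keeps group 1 from each hit.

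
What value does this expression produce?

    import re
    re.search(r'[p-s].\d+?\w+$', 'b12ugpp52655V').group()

'pp52655V'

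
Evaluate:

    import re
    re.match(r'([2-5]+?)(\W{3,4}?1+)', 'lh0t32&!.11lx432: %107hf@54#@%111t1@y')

None

This matches one or more of a character in [2-5] (lazy) (captured); then 3 to 4 of a non-word character (lazy), then one or more of a literal '1' (captured).
`match` is anchored at position 0; if the pattern doesn't fit there, it returns None.
Here position 0 doesn't satisfy it, so the call returns None.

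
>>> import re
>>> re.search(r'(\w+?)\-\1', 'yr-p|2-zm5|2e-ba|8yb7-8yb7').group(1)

The backreference `\1` re-matches whatever the first group consumed, character for character.
`re.search` scans for the first position where the pattern succeeds.
The match spans [17:26] → '8yb7-8yb7'.
Captured: group 1 = '8yb7'.

'8yb7'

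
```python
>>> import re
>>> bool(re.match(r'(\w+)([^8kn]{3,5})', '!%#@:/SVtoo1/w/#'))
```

False

The pattern matches one or more of a word character (captured); then 3 to 5 of any character except [8kn] (captured).
`re.match` won't scan ahead — the pattern has to work from the very first character.
Here the string doesn't start with a match, so the call returns None, and `bool(None)` is False.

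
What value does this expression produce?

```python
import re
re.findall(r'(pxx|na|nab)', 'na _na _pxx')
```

Scanning left to right: at [0:2] match 'na', group 1 = 'na'; at [4:6] match 'na', group 1 = 'na'; at [8:11] match 'pxx', group 1 = 'pxx'.
Because there's exactly one group, `findall` drops the full match and keeps group 1 from each hit.

['na', 'na', 'pxx']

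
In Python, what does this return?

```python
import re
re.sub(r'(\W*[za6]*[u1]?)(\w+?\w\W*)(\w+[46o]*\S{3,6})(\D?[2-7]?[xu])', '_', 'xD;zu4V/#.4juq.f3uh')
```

'_q.f3uh'

Every occurrence is swapped for '_'.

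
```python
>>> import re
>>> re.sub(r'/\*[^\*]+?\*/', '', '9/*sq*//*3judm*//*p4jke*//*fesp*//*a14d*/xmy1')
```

Each match is replaced by ''.

'9xmy1'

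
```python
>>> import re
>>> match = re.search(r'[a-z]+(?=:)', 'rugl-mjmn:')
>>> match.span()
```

Lookahead/lookbehind check context without consuming it, so the matched span excludes the asserted characters.
The match spans [5:9] → 'mjmn'.

(5, 9)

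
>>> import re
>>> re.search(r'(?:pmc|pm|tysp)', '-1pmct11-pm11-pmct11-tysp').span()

(2, 5)

Alternation isn't longest-match — the leftmost alternative that fits at this position is chosen.
`search` walks the string left to right and returns the first match it finds.
The match spans [2:5] → 'pmc'.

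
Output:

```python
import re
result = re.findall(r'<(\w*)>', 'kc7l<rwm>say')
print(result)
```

['rwm']

Walking the string: at [4:9] match '<rwm>', group 1 = 'rwm'.
Because there's exactly one group, `findall` drops the full match and keeps group 1 from the one hit.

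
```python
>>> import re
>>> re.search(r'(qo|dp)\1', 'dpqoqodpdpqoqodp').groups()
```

The match spans [2:6] → 'qoqo'.
Captured: group 1 = 'qo'.

('qo',)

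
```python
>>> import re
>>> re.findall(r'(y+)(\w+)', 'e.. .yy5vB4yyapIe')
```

[('yy', '5vB4yyapIe')]

This matches one or more of a literal 'y' (captured); then one or more of a word character (captured).
Scanning left to right: at [5:17] match 'yy5vB4yyapIe', groups = ('yy', '5vB4yyapIe').
2 groups means the one result is a tuple of 2 captured strings — 1 here.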